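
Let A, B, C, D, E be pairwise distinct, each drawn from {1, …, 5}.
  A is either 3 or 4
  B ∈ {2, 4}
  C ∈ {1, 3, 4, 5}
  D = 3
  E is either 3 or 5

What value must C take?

1

D has just one choice, so D = 3. Strike 3 from A, C, E.
E's domain is down to {5}, so E = 5. Remove 5 from C.
A has just one choice, so A = 4. Strike 4 from B, C.
So C = 1.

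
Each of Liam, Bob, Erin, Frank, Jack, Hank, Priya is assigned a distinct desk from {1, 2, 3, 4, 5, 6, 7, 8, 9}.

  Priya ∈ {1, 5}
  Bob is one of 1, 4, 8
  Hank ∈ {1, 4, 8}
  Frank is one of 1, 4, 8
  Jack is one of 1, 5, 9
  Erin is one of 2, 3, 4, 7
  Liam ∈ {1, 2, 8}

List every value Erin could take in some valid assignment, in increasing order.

Bob, Frank, Hank between them cover only {1, 4, 8} — a naked triple. Remove those values from Liam, Erin, Jack, Priya.
Liam has just one choice, so Liam = 2. Eliminate 2 elsewhere: Erin.
Priya has just one choice, so Priya = 5. Remove 5 from Jack.
That leaves Jack = 9.
No further eliminations apply; Erin can still be any of 3, 7.

3, 7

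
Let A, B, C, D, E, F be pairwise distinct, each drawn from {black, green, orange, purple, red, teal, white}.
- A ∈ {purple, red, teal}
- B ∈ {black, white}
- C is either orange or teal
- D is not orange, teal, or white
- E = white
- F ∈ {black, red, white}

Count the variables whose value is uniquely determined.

3

E must be white (only option left). So B, F can't be white.
B has just one choice, so B = black. Eliminate black elsewhere: D, F.
F has just one choice, so F = red. So A, D can't be red.
Determined: B=black, E=white, F=red. The other variables each still have more than one consistent value. That makes 3.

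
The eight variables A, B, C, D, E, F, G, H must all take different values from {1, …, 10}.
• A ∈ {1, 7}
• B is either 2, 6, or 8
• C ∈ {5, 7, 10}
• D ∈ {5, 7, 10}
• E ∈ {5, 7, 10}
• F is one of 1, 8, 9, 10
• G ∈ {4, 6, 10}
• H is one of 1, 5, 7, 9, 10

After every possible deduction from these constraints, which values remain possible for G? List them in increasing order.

C, D, E between them cover only {5, 7, 10} — a naked triple. Remove those values from A, F, G, H.
That leaves A = 1. Remove 1 from F, H.
H has just one choice, so H = 9. Strike 9 from F.
That leaves F = 8. Strike 8 from B.
No further eliminations apply; G can still be any of 4, 6.

4, 6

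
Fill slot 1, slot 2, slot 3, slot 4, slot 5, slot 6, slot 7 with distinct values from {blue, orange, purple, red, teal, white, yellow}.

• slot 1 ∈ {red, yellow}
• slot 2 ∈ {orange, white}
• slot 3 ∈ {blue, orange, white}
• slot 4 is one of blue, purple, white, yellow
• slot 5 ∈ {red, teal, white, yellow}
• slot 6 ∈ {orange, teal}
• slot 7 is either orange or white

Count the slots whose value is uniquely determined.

Among the 7 variables, purple fits only slot 4 (and all 7 values in {blue, orange, purple, red, teal, white, yellow} must be used), so slot 4 = purple.
The 6 still-open variables draw from only 6 values {blue, orange, red, teal, white, yellow}, so each is used; only slot 3 can be blue, hence slot 3 = blue.
slot 2 and slot 7 share exactly the 2 values {orange, white}; by pigeonhole those values go to them, so strike orange, white from slot 5, slot 6.
That leaves slot 6 = teal. So slot 5 can't be teal.
Determined: slot 3=blue, slot 4=purple, slot 6=teal. The other slots each still have more than one consistent value. That makes 3.

3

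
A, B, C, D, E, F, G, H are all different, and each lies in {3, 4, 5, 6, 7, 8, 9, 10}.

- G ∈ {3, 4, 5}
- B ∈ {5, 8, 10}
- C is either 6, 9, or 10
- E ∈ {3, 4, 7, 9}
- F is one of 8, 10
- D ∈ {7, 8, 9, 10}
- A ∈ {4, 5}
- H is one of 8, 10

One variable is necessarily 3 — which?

The 8 variables draw from only 8 values {3, 4, 5, 6, 7, 8, 9, 10}, so each is used; only C can be 6, hence C = 6.
F and H share exactly the 2 values {8, 10}; by pigeonhole those values go to them, so strike 8, 10 from B, D.
B's domain is down to {5}, so B = 5. Remove 5 from A, G.
A's domain is down to {4}, so A = 4. So E, G can't be 4.
So 3 goes to G.

G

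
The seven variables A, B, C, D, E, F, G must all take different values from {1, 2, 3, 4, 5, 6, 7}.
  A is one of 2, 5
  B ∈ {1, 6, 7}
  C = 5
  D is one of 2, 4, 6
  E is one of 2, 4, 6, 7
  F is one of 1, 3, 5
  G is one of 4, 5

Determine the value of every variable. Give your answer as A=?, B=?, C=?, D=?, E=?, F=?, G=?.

C's domain is down to {5}, so C = 5. Eliminate 5 elsewhere: A, F, G.
G has just one choice, so G = 4. Remove 4 from D, E.
A's domain is down to {2}, so A = 2. Strike 2 from D, E.
That leaves D = 6. So B, E can't be 6.
E's domain is down to {7}, so E = 7. Strike 7 from B.
B's domain is down to {1}, so B = 1. Remove 1 from F.
F has just one choice, so F = 3.

A=2, B=1, C=5, D=6, E=7, F=3, G=4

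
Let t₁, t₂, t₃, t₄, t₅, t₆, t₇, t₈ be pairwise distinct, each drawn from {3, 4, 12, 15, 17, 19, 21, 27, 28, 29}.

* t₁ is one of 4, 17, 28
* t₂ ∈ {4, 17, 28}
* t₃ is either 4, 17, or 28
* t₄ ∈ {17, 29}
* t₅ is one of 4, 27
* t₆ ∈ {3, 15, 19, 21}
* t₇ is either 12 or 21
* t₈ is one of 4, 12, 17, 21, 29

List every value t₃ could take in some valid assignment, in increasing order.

4, 17, 28

t₁, t₂, t₃ share exactly the 3 values {4, 17, 28}; by pigeonhole those values go to them, so strike 4, 17, 28 from t₄, t₅, t₈.
t₄ must be 29 (only option left). Strike 29 from t₈.
That leaves t₅ = 27.
t₇ and t₈ share exactly the 2 values {12, 21}; by pigeonhole those values go to them, so strike 12, 21 from t₆.
No further eliminations apply; t₃ can still be any of 4, 17, 28.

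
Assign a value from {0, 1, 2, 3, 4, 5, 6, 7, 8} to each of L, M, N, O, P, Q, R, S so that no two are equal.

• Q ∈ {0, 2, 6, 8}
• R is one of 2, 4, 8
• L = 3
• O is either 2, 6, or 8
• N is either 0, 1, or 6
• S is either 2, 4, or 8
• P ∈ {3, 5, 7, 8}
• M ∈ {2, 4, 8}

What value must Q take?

0

L's domain is down to {3}, so L = 3. Strike 3 from P.
M, R, S share exactly the 3 values {2, 4, 8}; by pigeonhole those values go to them, so strike 2, 4, 8 from O, P, Q.
O has just one choice, so O = 6. Strike 6 from N, Q.
So Q = 0.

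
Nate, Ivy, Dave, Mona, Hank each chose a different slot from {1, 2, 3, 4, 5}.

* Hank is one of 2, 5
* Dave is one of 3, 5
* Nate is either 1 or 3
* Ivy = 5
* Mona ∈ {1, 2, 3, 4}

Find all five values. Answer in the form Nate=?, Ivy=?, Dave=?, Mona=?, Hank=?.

Ivy's domain is down to {5}, so Ivy = 5. Strike 5 from Dave, Hank.
Dave must be 3 (only option left). Eliminate 3 elsewhere: Nate, Mona.
Hank has just one choice, so Hank = 2. Strike 2 from Mona.
Nate has just one choice, so Nate = 1. Eliminate 1 elsewhere: Mona.
Mona's domain is down to {4}, so Mona = 4.

Nate=1, Ivy=5, Dave=3, Mona=4, Hank=2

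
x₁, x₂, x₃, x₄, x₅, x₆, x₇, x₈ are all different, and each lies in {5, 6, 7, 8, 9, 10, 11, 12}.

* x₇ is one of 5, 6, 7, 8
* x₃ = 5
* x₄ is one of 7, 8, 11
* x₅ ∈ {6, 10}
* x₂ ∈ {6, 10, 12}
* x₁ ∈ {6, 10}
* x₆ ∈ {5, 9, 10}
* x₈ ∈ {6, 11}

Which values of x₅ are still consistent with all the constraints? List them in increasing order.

x₃ has just one choice, so x₃ = 5. Strike 5 from x₆, x₇.
The 7 still-open variables together cover exactly {6, 7, 8, 9, 10, 11, 12} — 7 values for 7 variables — and 9 appears only in x₆'s list, so x₆ = 9.
The 6 still-open variables together cover exactly {6, 7, 8, 10, 11, 12} — 6 values for 6 variables — and 12 appears only in x₂'s list, so x₂ = 12.
x₁ and x₅ share exactly the 2 values {6, 10}; by pigeonhole those values go to them, so strike 6, 10 from x₇, x₈.
x₈'s domain is down to {11}, so x₈ = 11. So x₄ can't be 11.
No further eliminations apply; x₅ can still be any of 6, 10.

6, 10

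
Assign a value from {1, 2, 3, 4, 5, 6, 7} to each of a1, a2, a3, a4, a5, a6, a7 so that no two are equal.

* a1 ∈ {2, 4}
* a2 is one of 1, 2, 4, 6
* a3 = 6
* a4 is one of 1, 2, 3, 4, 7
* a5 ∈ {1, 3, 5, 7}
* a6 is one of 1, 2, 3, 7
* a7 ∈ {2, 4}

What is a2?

a3's domain is down to {6}, so a3 = 6. Remove 6 from a2.
Among the 6 still-open variables, 5 fits only a5 (and all 6 values in {1, 2, 3, 4, 5, 7} must be used), so a5 = 5.
a1 and a7 between them cover only {2, 4} — a naked pair. Remove those values from a2, a4, a6.
So a2 = 1.

1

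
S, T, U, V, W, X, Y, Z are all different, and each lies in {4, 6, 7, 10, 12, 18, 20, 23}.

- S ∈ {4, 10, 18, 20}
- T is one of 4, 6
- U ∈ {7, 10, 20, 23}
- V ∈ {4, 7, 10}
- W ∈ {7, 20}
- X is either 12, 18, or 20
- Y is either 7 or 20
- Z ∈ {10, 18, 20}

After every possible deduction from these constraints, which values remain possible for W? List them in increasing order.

7, 20

The 8 variables draw from only 8 values {4, 6, 7, 10, 12, 18, 20, 23}, so each is used; only T can be 6, hence T = 6.
The 7 still-open variables together cover exactly {4, 7, 10, 12, 18, 20, 23} — 7 values for 7 variables — and 12 appears only in X's list, so X = 12.
The 6 still-open variables draw from only 6 values {4, 7, 10, 18, 20, 23}, so each is used; only U can be 23, hence U = 23.
W and Y between them cover only {7, 20} — a naked pair. Remove those values from S, V, Z.
No further eliminations apply; W can still be any of 7, 20.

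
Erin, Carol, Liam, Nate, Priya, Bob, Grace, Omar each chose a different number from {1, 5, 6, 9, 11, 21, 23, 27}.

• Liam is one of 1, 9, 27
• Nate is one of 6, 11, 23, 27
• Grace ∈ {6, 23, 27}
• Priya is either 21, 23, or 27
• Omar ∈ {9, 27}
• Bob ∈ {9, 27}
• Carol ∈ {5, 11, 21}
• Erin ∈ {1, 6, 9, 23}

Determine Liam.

The 8 variables together cover exactly {1, 5, 6, 9, 11, 21, 23, 27} — 8 values for 8 variables — and 5 appears only in Carol's list, so Carol = 5.
The 7 still-open variables draw from only 7 values {1, 6, 9, 11, 21, 23, 27}, so each is used; only Nate can be 11, hence Nate = 11.
Among the 6 still-open variables, 21 fits only Priya (and all 6 values in {1, 6, 9, 21, 23, 27} must be used), so Priya = 21.
Bob and Omar share exactly the 2 values {9, 27}; by pigeonhole those values go to them, so strike 9, 27 from Erin, Liam, Grace.
So Liam = 1.

1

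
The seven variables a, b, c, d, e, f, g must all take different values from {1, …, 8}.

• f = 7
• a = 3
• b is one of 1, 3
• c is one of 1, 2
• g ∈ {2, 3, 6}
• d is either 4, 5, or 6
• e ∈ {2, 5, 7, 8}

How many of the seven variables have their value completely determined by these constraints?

a must be 3 (only option left). Remove 3 from b, g.
b's domain is down to {1}, so b = 1. So c can't be 1.
c has just one choice, so c = 2. So e, g can't be 2.
f has just one choice, so f = 7. Strike 7 from e.
g must be 6 (only option left). Strike 6 from d.
Determined: a=3, b=1, c=2, f=7, g=6. The other variables each still have more than one consistent value. That makes 5.

5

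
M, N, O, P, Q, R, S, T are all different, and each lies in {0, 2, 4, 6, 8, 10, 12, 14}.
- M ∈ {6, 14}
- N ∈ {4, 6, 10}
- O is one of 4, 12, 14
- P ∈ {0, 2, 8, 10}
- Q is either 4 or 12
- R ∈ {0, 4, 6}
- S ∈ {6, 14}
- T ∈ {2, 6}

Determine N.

10

The 8 variables together cover exactly {0, 2, 4, 6, 8, 10, 12, 14} — 8 values for 8 variables — and 8 appears only in P's list, so P = 8.
The 7 still-open variables together cover exactly {0, 2, 4, 6, 10, 12, 14} — 7 values for 7 variables — and 0 appears only in R's list, so R = 0.
The 6 still-open variables together cover exactly {2, 4, 6, 10, 12, 14} — 6 values for 6 variables — and 2 appears only in T's list, so T = 2.
The 5 still-open variables draw from only 5 values {4, 6, 10, 12, 14}, so each is used; only N can be 10, hence N = 10.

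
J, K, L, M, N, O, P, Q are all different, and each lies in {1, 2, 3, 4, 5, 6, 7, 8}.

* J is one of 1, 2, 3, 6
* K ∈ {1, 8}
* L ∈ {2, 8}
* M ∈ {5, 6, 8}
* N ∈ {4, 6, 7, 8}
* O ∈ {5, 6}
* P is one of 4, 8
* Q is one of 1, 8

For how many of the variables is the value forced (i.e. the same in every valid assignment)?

4

The 8 variables draw from only 8 values {1, 2, 3, 4, 5, 6, 7, 8}, so each is used; only J can be 3, hence J = 3.
The 7 still-open variables together cover exactly {1, 2, 4, 5, 6, 7, 8} — 7 values for 7 variables — and 2 appears only in L's list, so L = 2.
The 6 still-open variables together cover exactly {1, 4, 5, 6, 7, 8} — 6 values for 6 variables — and 7 appears only in N's list, so N = 7.
Among the 5 still-open variables, 4 fits only P (and all 5 values in {1, 4, 5, 6, 8} must be used), so P = 4.
The 2 variables K and Q are confined to {1, 8}, which locks those values in; drop them from M.
Determined: J=3, L=2, N=7, P=4. The other variables each still have more than one consistent value. That makes 4.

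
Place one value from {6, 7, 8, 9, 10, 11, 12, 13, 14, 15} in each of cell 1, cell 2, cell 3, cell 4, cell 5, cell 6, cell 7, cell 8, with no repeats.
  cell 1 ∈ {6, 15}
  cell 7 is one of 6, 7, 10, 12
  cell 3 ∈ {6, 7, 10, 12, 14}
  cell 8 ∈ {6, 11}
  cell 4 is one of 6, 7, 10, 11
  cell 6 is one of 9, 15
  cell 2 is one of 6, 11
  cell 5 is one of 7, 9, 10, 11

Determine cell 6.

9

Among the 8 variables, 14 fits only cell 3 (and all 8 values in {6, 7, 9, 10, 11, 12, 14, 15} must be used), so cell 3 = 14.
The 7 still-open variables together cover exactly {6, 7, 9, 10, 11, 12, 15} — 7 values for 7 variables — and 12 appears only in cell 7's list, so cell 7 = 12.
The 2 variables cell 2 and cell 8 are confined to {6, 11}, which locks those values in; drop them from cell 1, cell 4, cell 5.
cell 1 has just one choice, so cell 1 = 15. Eliminate 15 elsewhere: cell 6.
So cell 6 = 9.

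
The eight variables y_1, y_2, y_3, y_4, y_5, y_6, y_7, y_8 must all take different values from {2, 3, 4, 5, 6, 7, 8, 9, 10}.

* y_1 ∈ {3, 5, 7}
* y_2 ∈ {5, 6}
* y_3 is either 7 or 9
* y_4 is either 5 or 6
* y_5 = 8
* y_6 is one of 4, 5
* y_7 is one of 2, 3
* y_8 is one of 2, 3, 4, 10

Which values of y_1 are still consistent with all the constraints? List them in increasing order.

y_5's domain is down to {8}, so y_5 = 8.
The 2 variables y_2 and y_4 are confined to {5, 6}, which locks those values in; drop them from y_1, y_6.
y_6 has just one choice, so y_6 = 4. Eliminate 4 elsewhere: y_8.
No further eliminations apply; y_1 can still be any of 3, 7.

3, 7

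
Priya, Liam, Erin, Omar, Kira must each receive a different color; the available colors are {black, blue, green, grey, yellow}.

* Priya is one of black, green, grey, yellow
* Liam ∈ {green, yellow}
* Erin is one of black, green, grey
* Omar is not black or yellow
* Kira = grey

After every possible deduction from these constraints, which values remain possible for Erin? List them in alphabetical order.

Kira has just one choice, so Kira = grey. Eliminate grey elsewhere: Priya, Erin, Omar.
Among the 4 still-open variables, blue fits only Omar (and all 4 values in {black, blue, green, yellow} must be used), so Omar = blue.
No further eliminations apply; Erin can still be any of black, green.

black, green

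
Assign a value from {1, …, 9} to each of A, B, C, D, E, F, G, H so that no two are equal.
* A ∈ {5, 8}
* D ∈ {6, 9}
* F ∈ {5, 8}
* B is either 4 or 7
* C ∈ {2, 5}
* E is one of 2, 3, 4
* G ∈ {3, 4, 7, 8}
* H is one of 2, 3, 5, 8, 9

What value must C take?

2

The 8 variables together cover exactly {2, 3, 4, 5, 6, 7, 8, 9} — 8 values for 8 variables — and 6 appears only in D's list, so D = 6.
Among the 7 still-open variables, 9 fits only H (and all 7 values in {2, 3, 4, 5, 7, 8, 9} must be used), so H = 9.
A and F share exactly the 2 values {5, 8}; by pigeonhole those values go to them, so strike 5, 8 from C, G.
So C = 2.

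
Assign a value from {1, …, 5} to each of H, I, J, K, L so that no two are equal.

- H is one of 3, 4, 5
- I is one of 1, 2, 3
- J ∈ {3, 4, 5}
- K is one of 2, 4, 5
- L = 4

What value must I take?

L has just one choice, so L = 4. Remove 4 from H, J, K.
The 4 still-open variables together cover exactly {1, 2, 3, 5} — 4 values for 4 variables — and 1 appears only in I's list, so I = 1.

1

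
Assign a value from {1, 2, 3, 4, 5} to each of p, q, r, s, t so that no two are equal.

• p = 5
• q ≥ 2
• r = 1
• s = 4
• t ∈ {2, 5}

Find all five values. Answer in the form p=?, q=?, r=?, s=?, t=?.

p must be 5 (only option left). Remove 5 from q, t.
r has just one choice, so r = 1.
s has just one choice, so s = 4. Eliminate 4 elsewhere: q.
t's domain is down to {2}, so t = 2. Remove 2 from q.
That leaves q = 3.

p=5, q=3, r=1, s=4, t=2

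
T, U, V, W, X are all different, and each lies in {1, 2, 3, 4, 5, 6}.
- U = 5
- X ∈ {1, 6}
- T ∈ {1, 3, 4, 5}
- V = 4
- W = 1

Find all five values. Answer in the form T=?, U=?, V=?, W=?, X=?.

U must be 5 (only option left). Eliminate 5 elsewhere: T.
V's domain is down to {4}, so V = 4. Eliminate 4 elsewhere: T.
W has just one choice, so W = 1. Eliminate 1 elsewhere: T, X.
X must be 6 (only option left).
T's domain is down to {3}, so T = 3.

T=3, U=5, V=4, W=1, X=6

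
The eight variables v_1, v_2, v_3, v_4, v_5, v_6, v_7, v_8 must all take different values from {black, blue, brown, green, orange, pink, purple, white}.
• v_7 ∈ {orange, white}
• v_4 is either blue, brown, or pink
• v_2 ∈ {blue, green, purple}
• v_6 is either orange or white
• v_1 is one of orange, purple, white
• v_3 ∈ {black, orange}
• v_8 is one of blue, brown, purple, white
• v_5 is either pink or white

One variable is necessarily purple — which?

Among the 8 variables, black fits only v_3 (and all 8 values in {black, blue, brown, green, orange, pink, purple, white} must be used), so v_3 = black.
The 7 still-open variables together cover exactly {blue, brown, green, orange, pink, purple, white} — 7 values for 7 variables — and green appears only in v_2's list, so v_2 = green.
v_6 and v_7 between them cover only {orange, white} — a naked pair. Remove those values from v_1, v_5, v_8.
So purple goes to v_1.

v_1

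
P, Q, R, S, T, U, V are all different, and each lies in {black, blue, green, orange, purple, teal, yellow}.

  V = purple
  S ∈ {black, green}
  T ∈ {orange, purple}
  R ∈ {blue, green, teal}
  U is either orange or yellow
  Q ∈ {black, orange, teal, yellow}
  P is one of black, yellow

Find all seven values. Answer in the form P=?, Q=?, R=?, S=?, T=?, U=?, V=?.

V has just one choice, so V = purple. So T can't be purple.
T has just one choice, so T = orange. Remove orange from Q, U.
U has just one choice, so U = yellow. So P, Q can't be yellow.
P's domain is down to {black}, so P = black. Strike black from Q, S.
Q's domain is down to {teal}, so Q = teal. Remove teal from R.
S has just one choice, so S = green. Strike green from R.
R has just one choice, so R = blue.

P=black, Q=teal, R=blue, S=green, T=orange, U=yellow, V=purple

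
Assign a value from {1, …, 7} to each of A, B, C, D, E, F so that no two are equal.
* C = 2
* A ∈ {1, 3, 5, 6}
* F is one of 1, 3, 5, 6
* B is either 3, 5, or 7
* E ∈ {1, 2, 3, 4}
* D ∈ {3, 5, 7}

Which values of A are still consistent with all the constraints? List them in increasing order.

C must be 2 (only option left). Strike 2 from E.
No further eliminations apply; A can still be any of 1, 3, 5, 6.

1, 3, 5, 6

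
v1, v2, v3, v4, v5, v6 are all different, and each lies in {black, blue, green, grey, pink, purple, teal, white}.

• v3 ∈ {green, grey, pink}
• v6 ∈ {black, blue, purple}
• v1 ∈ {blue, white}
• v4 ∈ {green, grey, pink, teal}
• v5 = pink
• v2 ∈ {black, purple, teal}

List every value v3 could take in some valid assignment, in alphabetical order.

green, grey

v5's domain is down to {pink}, so v5 = pink. Remove pink from v3, v4.
No further eliminations apply; v3 can still be any of green, grey.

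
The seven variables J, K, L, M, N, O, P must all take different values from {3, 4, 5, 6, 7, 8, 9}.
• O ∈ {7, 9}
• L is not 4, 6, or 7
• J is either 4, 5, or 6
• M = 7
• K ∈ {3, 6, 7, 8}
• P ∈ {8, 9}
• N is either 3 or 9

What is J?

M has just one choice, so M = 7. Eliminate 7 elsewhere: K, O.
O must be 9 (only option left). So L, N, P can't be 9.
P must be 8 (only option left). Eliminate 8 elsewhere: K, L.
N's domain is down to {3}, so N = 3. Strike 3 from K, L.
K must be 6 (only option left). Strike 6 from J.
That leaves L = 5. Strike 5 from J.
So J = 4.

4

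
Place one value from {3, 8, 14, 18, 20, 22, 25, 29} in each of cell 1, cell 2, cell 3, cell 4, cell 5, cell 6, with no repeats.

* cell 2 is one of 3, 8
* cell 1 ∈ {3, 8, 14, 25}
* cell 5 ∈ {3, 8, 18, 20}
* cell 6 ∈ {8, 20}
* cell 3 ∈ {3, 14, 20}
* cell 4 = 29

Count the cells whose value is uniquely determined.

cell 4's domain is down to {29}, so cell 4 = 29.
Determined: cell 4=29. The other cells each still have more than one consistent value. That makes 1.

1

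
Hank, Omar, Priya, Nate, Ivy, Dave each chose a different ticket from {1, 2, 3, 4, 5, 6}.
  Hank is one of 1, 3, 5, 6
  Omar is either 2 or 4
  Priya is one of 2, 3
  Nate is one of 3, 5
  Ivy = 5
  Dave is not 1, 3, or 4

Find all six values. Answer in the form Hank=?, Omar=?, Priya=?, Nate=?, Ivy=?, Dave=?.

Hank=1, Omar=4, Priya=2, Nate=3, Ivy=5, Dave=6

Ivy's domain is down to {5}, so Ivy = 5. Remove 5 from Hank, Nate, Dave.
That leaves Nate = 3. Eliminate 3 elsewhere: Hank, Priya.
Priya has just one choice, so Priya = 2. Strike 2 from Omar, Dave.
Dave's domain is down to {6}, so Dave = 6. So Hank can't be 6.
Hank has just one choice, so Hank = 1.
That leaves Omar = 4.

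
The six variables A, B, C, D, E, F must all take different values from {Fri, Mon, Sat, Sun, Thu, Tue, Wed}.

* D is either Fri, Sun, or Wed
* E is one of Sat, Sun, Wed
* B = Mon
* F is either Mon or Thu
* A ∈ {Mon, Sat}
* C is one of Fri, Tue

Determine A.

B's domain is down to {Mon}, so B = Mon. So A, F can't be Mon.
So A = Sat.

Sat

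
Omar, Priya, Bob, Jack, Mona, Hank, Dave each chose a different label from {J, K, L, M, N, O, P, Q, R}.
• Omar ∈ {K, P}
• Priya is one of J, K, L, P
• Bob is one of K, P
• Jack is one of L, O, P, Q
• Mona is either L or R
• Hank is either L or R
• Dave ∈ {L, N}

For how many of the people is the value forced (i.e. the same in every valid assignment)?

2

The 2 variables Omar and Bob are confined to {K, P}, which locks those values in; drop them from Priya, Jack.
Mona and Hank share exactly the 2 values {L, R}; by pigeonhole those values go to them, so strike L, R from Priya, Jack, Dave.
Priya has just one choice, so Priya = J.
That leaves Dave = N.
Determined: Priya=J, Dave=N. The other people each still have more than one consistent value. That makes 2.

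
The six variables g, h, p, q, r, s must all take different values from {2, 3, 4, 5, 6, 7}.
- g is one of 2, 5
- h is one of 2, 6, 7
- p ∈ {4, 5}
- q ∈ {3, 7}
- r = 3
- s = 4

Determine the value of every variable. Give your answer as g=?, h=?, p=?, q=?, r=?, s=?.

g=2, h=6, p=5, q=7, r=3, s=4

r must be 3 (only option left). So q can't be 3.
s has just one choice, so s = 4. Strike 4 from p.
That leaves p = 5. Remove 5 from g.
q must be 7 (only option left). Strike 7 from h.
g has just one choice, so g = 2. Remove 2 from h.
h has just one choice, so h = 6.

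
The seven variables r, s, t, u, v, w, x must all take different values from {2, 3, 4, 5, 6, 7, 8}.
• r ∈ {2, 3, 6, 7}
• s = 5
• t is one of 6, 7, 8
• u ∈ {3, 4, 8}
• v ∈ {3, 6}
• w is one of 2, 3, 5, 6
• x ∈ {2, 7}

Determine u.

4

s must be 5 (only option left). Eliminate 5 elsewhere: w.
Among the 6 still-open variables, 4 fits only u (and all 6 values in {2, 3, 4, 6, 7, 8} must be used), so u = 4.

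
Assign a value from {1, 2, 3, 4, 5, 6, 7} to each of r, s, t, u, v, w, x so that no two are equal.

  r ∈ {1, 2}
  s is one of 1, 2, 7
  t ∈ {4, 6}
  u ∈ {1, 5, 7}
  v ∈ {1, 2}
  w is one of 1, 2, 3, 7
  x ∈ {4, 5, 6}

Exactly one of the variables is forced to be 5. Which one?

Among the 7 variables, 3 fits only w (and all 7 values in {1, 2, 3, 4, 5, 6, 7} must be used), so w = 3.
r and v between them cover only {1, 2} — a naked pair. Remove those values from s, u.
s has just one choice, so s = 7. Remove 7 from u.
So 5 goes to u.

u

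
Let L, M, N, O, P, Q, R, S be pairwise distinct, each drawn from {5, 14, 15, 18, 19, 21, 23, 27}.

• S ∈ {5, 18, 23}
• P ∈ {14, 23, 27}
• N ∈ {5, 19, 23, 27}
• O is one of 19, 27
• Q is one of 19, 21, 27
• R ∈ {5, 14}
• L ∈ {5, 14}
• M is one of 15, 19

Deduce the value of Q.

21

The 8 variables together cover exactly {5, 14, 15, 18, 19, 21, 23, 27} — 8 values for 8 variables — and 15 appears only in M's list, so M = 15.
The 7 still-open variables draw from only 7 values {5, 14, 18, 19, 21, 23, 27}, so each is used; only S can be 18, hence S = 18.
Among the 6 still-open variables, 21 fits only Q (and all 6 values in {5, 14, 19, 21, 23, 27} must be used), so Q = 21.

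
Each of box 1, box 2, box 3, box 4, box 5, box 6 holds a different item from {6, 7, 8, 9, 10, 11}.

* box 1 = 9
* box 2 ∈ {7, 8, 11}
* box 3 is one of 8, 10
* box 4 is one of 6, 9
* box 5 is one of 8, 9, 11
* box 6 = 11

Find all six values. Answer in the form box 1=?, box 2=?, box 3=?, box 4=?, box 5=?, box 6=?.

box 1=9, box 2=7, box 3=10, box 4=6, box 5=8, box 6=11

box 1 must be 9 (only option left). So box 4, box 5 can't be 9.
box 4 must be 6 (only option left).
box 6 must be 11 (only option left). Strike 11 from box 2, box 5.
That leaves box 5 = 8. Remove 8 from box 2, box 3.
box 2 has just one choice, so box 2 = 7.
box 3 has just one choice, so box 3 = 10.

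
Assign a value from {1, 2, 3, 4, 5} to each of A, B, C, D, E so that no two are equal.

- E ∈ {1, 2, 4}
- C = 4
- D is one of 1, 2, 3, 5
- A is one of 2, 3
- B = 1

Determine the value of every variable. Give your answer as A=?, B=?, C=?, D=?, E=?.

B must be 1 (only option left). So D, E can't be 1.
C has just one choice, so C = 4. So E can't be 4.
E must be 2 (only option left). Strike 2 from A, D.
That leaves A = 3. Eliminate 3 elsewhere: D.
D's domain is down to {5}, so D = 5.

A=3, B=1, C=4, D=5, E=2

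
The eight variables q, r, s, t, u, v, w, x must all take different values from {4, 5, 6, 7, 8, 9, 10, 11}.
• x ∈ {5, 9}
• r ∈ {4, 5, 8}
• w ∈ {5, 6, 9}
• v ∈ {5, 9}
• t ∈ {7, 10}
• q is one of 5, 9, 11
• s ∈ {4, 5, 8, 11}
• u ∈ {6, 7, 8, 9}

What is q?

Among the 8 variables, 10 fits only t (and all 8 values in {4, 5, 6, 7, 8, 9, 10, 11} must be used), so t = 10.
Among the 7 still-open variables, 7 fits only u (and all 7 values in {4, 5, 6, 7, 8, 9, 11} must be used), so u = 7.
The 6 still-open variables together cover exactly {4, 5, 6, 8, 9, 11} — 6 values for 6 variables — and 6 appears only in w's list, so w = 6.
v and x between them cover only {5, 9} — a naked pair. Remove those values from q, r, s.
So q = 11.

11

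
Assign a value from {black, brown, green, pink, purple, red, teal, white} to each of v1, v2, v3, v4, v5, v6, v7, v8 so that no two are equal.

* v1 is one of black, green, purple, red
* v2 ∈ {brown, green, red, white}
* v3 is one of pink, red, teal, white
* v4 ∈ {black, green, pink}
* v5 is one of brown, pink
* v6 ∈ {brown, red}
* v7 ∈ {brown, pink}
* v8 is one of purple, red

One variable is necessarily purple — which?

v8

Among the 8 variables, teal fits only v3 (and all 8 values in {black, brown, green, pink, purple, red, teal, white} must be used), so v3 = teal.
Among the 7 still-open variables, white fits only v2 (and all 7 values in {black, brown, green, pink, purple, red, white} must be used), so v2 = white.
v5 and v7 between them cover only {brown, pink} — a naked pair. Remove those values from v4, v6.
v6 has just one choice, so v6 = red. Remove red from v1, v8.
So purple goes to v8.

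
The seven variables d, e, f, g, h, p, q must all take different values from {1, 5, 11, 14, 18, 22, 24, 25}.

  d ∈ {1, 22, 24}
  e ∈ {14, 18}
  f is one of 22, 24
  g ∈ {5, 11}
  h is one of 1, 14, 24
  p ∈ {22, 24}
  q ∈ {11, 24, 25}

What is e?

18

f and p share exactly the 2 values {22, 24}; by pigeonhole those values go to them, so strike 22, 24 from d, h, q.
That leaves d = 1. Strike 1 from h.
That leaves h = 14. So e can't be 14.
So e = 18.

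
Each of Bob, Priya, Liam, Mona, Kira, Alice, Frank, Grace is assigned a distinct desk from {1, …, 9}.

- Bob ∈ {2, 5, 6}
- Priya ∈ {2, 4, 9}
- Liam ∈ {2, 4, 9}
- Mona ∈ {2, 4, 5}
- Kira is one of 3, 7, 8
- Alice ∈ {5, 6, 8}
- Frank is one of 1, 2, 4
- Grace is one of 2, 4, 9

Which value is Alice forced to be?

8

The 3 variables Priya, Liam, Grace are confined to {2, 4, 9}, which locks those values in; drop them from Bob, Mona, Frank.
That leaves Mona = 5. So Bob, Alice can't be 5.
Frank's domain is down to {1}, so Frank = 1.
That leaves Bob = 6. Remove 6 from Alice.
So Alice = 8.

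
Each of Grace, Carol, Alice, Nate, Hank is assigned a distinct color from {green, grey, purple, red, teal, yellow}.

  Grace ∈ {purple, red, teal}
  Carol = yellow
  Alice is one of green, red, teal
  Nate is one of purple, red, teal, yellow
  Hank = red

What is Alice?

green

Carol's domain is down to {yellow}, so Carol = yellow. Eliminate yellow elsewhere: Nate.
That leaves Hank = red. So Grace, Alice, Nate can't be red.
The 3 still-open variables together cover exactly {green, purple, teal} — 3 values for 3 variables — and green appears only in Alice's list, so Alice = green.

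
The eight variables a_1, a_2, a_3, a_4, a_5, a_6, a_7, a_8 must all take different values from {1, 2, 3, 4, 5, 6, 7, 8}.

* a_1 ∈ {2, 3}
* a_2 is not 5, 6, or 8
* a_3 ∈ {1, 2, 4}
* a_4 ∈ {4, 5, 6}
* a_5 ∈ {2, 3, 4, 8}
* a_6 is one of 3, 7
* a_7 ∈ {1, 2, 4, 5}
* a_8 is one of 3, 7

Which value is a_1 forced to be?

The 8 variables together cover exactly {1, 2, 3, 4, 5, 6, 7, 8} — 8 values for 8 variables — and 6 appears only in a_4's list, so a_4 = 6.
The 7 still-open variables together cover exactly {1, 2, 3, 4, 5, 7, 8} — 7 values for 7 variables — and 5 appears only in a_7's list, so a_7 = 5.
Among the 6 still-open variables, 8 fits only a_5 (and all 6 values in {1, 2, 3, 4, 7, 8} must be used), so a_5 = 8.
a_6 and a_8 between them cover only {3, 7} — a naked pair. Remove those values from a_1, a_2.
So a_1 = 2.

2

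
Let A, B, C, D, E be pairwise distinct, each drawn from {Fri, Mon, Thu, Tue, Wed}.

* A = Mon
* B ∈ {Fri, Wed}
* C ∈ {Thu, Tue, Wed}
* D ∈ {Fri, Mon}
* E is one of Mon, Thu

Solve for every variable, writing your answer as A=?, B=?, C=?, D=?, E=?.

A=Mon, B=Wed, C=Tue, D=Fri, E=Thu

A has just one choice, so A = Mon. Strike Mon from D, E.
D must be Fri (only option left). So B can't be Fri.
E has just one choice, so E = Thu. Remove Thu from C.
That leaves B = Wed. So C can't be Wed.
C's domain is down to {Tue}, so C = Tue.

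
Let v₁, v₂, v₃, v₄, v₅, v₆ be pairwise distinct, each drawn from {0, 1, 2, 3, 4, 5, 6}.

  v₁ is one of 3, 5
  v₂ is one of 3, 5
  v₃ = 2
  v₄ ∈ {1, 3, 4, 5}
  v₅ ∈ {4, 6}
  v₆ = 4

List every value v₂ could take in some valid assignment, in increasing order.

3, 5

v₃ must be 2 (only option left).
That leaves v₆ = 4. Strike 4 from v₄, v₅.
v₅ must be 6 (only option left).
The 3 still-open variables together cover exactly {1, 3, 5} — 3 values for 3 variables — and 1 appears only in v₄'s list, so v₄ = 1.
No further eliminations apply; v₂ can still be any of 3, 5.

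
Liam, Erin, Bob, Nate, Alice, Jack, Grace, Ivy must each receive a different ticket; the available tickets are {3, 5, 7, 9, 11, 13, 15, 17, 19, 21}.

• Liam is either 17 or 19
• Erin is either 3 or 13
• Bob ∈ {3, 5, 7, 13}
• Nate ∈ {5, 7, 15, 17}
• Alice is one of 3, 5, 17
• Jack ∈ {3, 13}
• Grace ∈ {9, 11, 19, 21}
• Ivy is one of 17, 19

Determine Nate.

15

Liam and Ivy share exactly the 2 values {17, 19}; by pigeonhole those values go to them, so strike 17, 19 from Nate, Alice, Grace.
The 2 variables Erin and Jack are confined to {3, 13}, which locks those values in; drop them from Bob, Alice.
Alice has just one choice, so Alice = 5. So Bob, Nate can't be 5.
Bob's domain is down to {7}, so Bob = 7. Eliminate 7 elsewhere: Nate.
So Nate = 15.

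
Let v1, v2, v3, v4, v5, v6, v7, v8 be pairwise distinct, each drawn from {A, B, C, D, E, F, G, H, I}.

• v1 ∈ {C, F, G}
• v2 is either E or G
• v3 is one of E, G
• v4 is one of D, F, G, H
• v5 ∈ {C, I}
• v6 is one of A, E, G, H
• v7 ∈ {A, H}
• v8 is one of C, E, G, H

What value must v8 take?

The 8 variables draw from only 8 values {A, C, D, E, F, G, H, I}, so each is used; only v4 can be D, hence v4 = D.
Among the 7 still-open variables, F fits only v1 (and all 7 values in {A, C, E, F, G, H, I} must be used), so v1 = F.
The 6 still-open variables draw from only 6 values {A, C, E, G, H, I}, so each is used; only v5 can be I, hence v5 = I.
The 5 still-open variables draw from only 5 values {A, C, E, G, H}, so each is used; only v8 can be C, hence v8 = C.

C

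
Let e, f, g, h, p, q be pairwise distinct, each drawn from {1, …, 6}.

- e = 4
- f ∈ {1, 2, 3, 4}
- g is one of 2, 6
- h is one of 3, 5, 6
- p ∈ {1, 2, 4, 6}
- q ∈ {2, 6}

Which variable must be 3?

f

e must be 4 (only option left). Strike 4 from f, p.
Among the 5 still-open variables, 5 fits only h (and all 5 values in {1, 2, 3, 5, 6} must be used), so h = 5.
The 4 still-open variables together cover exactly {1, 2, 3, 6} — 4 values for 4 variables — and 3 appears only in f's list, so f = 3.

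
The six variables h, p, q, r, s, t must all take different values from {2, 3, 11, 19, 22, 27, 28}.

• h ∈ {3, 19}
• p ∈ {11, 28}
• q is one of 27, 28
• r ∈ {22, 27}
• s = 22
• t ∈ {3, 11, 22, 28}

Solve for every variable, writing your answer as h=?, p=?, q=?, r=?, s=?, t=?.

s has just one choice, so s = 22. Eliminate 22 elsewhere: r, t.
r has just one choice, so r = 27. Eliminate 27 elsewhere: q.
q's domain is down to {28}, so q = 28. Strike 28 from p, t.
That leaves p = 11. Remove 11 from t.
t must be 3 (only option left). So h can't be 3.
h has just one choice, so h = 19.

h=19, p=11, q=28, r=27, s=22, t=3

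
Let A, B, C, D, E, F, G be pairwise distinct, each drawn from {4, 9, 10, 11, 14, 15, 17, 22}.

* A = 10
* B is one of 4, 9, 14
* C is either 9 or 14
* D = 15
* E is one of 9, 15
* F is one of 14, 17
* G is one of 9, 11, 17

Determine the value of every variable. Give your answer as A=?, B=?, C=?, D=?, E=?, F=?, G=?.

A=10, B=4, C=14, D=15, E=9, F=17, G=11

A must be 10 (only option left).
D must be 15 (only option left). So E can't be 15.
That leaves E = 9. So B, C, G can't be 9.
That leaves C = 14. Strike 14 from B, F.
F must be 17 (only option left). Remove 17 from G.
G has just one choice, so G = 11.
B's domain is down to {4}, so B = 4.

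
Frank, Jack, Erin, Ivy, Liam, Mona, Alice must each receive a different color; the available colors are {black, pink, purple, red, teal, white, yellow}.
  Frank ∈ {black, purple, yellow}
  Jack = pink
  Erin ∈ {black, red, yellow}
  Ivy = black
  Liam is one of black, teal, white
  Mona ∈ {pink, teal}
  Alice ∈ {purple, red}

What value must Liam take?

white

Jack must be pink (only option left). So Mona can't be pink.
That leaves Ivy = black. Eliminate black elsewhere: Frank, Erin, Liam.
Mona must be teal (only option left). Remove teal from Liam.
So Liam = white.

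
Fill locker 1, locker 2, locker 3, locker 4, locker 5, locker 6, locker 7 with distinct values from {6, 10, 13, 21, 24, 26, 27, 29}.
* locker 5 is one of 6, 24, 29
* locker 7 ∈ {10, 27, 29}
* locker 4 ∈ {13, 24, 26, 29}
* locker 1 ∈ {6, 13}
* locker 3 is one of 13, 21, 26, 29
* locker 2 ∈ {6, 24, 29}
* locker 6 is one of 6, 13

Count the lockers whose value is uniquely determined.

locker 1 and locker 6 share exactly the 2 values {6, 13}; by pigeonhole those values go to them, so strike 6, 13 from locker 2, locker 3, locker 4, locker 5.
locker 2 and locker 5 share exactly the 2 values {24, 29}; by pigeonhole those values go to them, so strike 24, 29 from locker 3, locker 4, locker 7.
locker 4's domain is down to {26}, so locker 4 = 26. Eliminate 26 elsewhere: locker 3.
That leaves locker 3 = 21.
Determined: locker 3=21, locker 4=26. The other lockers each still have more than one consistent value. That makes 2.

2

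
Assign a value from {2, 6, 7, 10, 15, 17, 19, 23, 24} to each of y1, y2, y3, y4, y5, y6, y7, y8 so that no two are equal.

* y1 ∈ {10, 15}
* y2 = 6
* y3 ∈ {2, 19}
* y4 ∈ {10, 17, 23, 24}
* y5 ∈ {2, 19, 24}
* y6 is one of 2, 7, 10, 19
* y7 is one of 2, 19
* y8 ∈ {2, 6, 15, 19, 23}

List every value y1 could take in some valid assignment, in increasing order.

10, 15

y2's domain is down to {6}, so y2 = 6. Strike 6 from y8.
The 2 variables y3 and y7 are confined to {2, 19}, which locks those values in; drop them from y5, y6, y8.
y5 must be 24 (only option left). Remove 24 from y4.
No further eliminations apply; y1 can still be any of 10, 15.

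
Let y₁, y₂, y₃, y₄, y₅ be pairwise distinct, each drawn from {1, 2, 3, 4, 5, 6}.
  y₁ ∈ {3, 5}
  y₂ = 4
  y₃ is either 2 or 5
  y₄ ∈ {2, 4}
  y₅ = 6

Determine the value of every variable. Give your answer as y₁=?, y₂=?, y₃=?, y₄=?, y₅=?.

y₂ has just one choice, so y₂ = 4. Strike 4 from y₄.
y₄ must be 2 (only option left). Strike 2 from y₃.
y₅ has just one choice, so y₅ = 6.
That leaves y₃ = 5. Strike 5 from y₁.
That leaves y₁ = 3.

y₁=3, y₂=4, y₃=5, y₄=2, y₅=6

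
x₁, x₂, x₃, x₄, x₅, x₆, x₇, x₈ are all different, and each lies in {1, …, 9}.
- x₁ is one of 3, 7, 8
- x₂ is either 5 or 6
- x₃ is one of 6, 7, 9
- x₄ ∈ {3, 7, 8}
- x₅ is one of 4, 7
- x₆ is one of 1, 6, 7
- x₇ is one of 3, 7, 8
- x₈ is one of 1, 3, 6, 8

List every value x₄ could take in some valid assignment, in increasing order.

3, 7, 8

The 8 variables draw from only 8 values {1, 3, 4, 5, 6, 7, 8, 9}, so each is used; only x₅ can be 4, hence x₅ = 4.
The 7 still-open variables draw from only 7 values {1, 3, 5, 6, 7, 8, 9}, so each is used; only x₂ can be 5, hence x₂ = 5.
The 6 still-open variables draw from only 6 values {1, 3, 6, 7, 8, 9}, so each is used; only x₃ can be 9, hence x₃ = 9.
x₁, x₄, x₇ between them cover only {3, 7, 8} — a naked triple. Remove those values from x₆, x₈.
No further eliminations apply; x₄ can still be any of 3, 7, 8.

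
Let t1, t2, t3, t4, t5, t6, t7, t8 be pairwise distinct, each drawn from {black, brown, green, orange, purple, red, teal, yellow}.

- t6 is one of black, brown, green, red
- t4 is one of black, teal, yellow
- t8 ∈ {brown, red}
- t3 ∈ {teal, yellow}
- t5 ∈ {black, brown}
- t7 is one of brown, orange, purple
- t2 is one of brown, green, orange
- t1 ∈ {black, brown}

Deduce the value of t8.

red

The 8 variables together cover exactly {black, brown, green, orange, purple, red, teal, yellow} — 8 values for 8 variables — and purple appears only in t7's list, so t7 = purple.
Among the 7 still-open variables, orange fits only t2 (and all 7 values in {black, brown, green, orange, red, teal, yellow} must be used), so t2 = orange.
Among the 6 still-open variables, green fits only t6 (and all 6 values in {black, brown, green, red, teal, yellow} must be used), so t6 = green.
The 5 still-open variables together cover exactly {black, brown, red, teal, yellow} — 5 values for 5 variables — and red appears only in t8's list, so t8 = red.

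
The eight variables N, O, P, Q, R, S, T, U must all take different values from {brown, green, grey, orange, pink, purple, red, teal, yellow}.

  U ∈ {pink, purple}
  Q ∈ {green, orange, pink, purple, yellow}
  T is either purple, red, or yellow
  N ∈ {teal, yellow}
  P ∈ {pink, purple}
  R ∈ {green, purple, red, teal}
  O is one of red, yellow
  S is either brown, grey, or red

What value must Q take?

orange

The 2 variables P and U are confined to {pink, purple}, which locks those values in; drop them from Q, R, T.
The 2 variables O and T are confined to {red, yellow}, which locks those values in; drop them from N, Q, R, S.
N's domain is down to {teal}, so N = teal. Eliminate teal elsewhere: R.
R must be green (only option left). Strike green from Q.
So Q = orange.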